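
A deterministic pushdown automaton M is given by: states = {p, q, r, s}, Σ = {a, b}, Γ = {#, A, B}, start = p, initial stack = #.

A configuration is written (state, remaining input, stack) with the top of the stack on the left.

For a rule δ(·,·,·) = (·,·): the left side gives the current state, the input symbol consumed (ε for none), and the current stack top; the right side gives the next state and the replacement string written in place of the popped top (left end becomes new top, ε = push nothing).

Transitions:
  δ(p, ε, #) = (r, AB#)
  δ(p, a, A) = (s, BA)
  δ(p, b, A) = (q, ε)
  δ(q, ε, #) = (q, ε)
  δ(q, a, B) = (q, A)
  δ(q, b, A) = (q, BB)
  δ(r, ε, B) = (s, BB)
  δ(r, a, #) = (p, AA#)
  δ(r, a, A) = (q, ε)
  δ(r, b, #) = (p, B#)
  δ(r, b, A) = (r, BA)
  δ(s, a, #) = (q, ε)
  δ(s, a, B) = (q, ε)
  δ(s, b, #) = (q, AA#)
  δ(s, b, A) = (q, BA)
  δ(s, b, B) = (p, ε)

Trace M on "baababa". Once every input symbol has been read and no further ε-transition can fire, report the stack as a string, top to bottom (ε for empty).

ABBAB#

(p, baababa, #)
  ε-move, top #: go to r, push AB# → (r, baababa, AB#)
  read b, top A: go to r, push BA → (r, aababa, BAB#)
  ε-move, top B: go to s, push BB → (s, aababa, BBAB#)
  read a, top B: go to q, push ε → (q, ababa, BAB#)
  read a, top B: go to q, push A → (q, baba, AAB#)
  read b, top A: go to q, push BB → (q, aba, BBAB#)
  read a, top B: go to q, push A → (q, ba, ABAB#)
  read b, top A: go to q, push BB → (q, a, BBBAB#)
  read a, top B: go to q, push A → (q, ε, ABBAB#)
All input consumed in state q with stack ABBAB#.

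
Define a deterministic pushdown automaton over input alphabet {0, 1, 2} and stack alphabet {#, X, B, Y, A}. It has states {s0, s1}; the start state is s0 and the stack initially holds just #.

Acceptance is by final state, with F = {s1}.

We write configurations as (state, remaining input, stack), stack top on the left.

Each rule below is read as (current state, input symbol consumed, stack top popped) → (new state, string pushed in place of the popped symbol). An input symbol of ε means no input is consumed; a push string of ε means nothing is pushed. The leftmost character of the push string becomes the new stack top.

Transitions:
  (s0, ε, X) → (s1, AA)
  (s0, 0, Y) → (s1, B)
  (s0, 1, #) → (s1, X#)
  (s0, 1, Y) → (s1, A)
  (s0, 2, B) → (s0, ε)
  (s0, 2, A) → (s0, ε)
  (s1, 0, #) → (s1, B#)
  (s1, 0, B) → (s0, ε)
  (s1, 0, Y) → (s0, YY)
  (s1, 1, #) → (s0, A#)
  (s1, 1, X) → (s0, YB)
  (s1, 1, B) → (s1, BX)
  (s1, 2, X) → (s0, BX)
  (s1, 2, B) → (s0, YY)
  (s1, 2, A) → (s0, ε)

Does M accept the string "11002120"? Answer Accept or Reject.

Reject

(s0, 11002120, #)
  read 1, top #: go to s1, push X# → (s1, 1002120, X#)
  read 1, top X: go to s0, push YB → (s0, 002120, YB#)
  read 0, top Y: go to s1, push B → (s1, 02120, BB#)
  read 0, top B: go to s0, push ε → (s0, 2120, B#)
  read 2, top B: go to s0, push ε → (s0, 120, #)
  read 1, top #: go to s1, push X# → (s1, 20, X#)
  read 2, top X: go to s0, push BX → (s0, 0, BX#)
No transition applies at (s0, 0, BX#); input not fully consumed.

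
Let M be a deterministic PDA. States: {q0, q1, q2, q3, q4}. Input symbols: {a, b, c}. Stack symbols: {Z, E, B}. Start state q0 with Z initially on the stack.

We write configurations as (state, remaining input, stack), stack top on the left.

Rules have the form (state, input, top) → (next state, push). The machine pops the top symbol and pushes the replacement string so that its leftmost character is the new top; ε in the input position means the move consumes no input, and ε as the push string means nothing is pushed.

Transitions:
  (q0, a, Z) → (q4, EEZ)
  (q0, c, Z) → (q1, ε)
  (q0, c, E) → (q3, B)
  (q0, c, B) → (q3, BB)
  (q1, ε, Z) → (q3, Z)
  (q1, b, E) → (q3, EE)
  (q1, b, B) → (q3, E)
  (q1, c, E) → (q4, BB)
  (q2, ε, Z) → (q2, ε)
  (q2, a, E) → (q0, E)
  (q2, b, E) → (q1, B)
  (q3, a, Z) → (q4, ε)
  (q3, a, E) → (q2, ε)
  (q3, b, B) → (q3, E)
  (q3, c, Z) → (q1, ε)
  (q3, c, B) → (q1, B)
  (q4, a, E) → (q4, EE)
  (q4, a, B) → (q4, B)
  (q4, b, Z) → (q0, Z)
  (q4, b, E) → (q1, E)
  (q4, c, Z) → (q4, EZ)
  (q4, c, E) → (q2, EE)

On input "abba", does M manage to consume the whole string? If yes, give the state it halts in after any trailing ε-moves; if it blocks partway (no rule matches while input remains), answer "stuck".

q2

(q0, abba, Z)
  read a, top Z: go to q4, push EEZ → (q4, bba, EEZ)
  read b, top E: go to q1, push E → (q1, ba, EEZ)
  read b, top E: go to q3, push EE → (q3, a, EEEZ)
  read a, top E: go to q2, push ε → (q2, ε, EEZ)
All input consumed; M is in state q2.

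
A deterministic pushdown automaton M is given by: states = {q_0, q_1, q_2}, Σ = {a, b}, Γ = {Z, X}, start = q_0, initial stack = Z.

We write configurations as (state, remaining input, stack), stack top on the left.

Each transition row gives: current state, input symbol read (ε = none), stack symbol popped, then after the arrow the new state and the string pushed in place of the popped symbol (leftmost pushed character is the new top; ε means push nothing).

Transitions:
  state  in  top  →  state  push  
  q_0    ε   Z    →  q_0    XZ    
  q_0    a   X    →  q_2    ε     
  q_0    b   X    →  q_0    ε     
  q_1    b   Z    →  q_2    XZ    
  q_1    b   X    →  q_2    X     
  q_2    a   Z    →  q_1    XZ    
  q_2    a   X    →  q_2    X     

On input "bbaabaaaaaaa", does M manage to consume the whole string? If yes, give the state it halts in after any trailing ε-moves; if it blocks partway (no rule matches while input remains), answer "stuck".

(q_0, bbaabaaaaaaa, Z)
  ε-move, top Z: go to q_0, push XZ → (q_0, bbaabaaaaaaa, XZ)
  read b, top X: go to q_0, push ε → (q_0, baabaaaaaaa, Z)
  ε-move, top Z: go to q_0, push XZ → (q_0, baabaaaaaaa, XZ)
  read b, top X: go to q_0, push ε → (q_0, aabaaaaaaa, Z)
  ε-move, top Z: go to q_0, push XZ → (q_0, aabaaaaaaa, XZ)
  read a, top X: go to q_2, push ε → (q_2, abaaaaaaa, Z)
  read a, top Z: go to q_1, push XZ → (q_1, baaaaaaa, XZ)
  read b, top X: go to q_2, push X → (q_2, aaaaaaa, XZ)
  read a, top X: go to q_2, push X → (q_2, aaaaaa, XZ)
  read a, top X: go to q_2, push X → (q_2, aaaaa, XZ)
  read a, top X: go to q_2, push X → (q_2, aaaa, XZ)
  read a, top X: go to q_2, push X → (q_2, aaa, XZ)
  read a, top X: go to q_2, push X → (q_2, aa, XZ)
  read a, top X: go to q_2, push X → (q_2, a, XZ)
  read a, top X: go to q_2, push X → (q_2, ε, XZ)
All input consumed; M is in state q_2.

q_2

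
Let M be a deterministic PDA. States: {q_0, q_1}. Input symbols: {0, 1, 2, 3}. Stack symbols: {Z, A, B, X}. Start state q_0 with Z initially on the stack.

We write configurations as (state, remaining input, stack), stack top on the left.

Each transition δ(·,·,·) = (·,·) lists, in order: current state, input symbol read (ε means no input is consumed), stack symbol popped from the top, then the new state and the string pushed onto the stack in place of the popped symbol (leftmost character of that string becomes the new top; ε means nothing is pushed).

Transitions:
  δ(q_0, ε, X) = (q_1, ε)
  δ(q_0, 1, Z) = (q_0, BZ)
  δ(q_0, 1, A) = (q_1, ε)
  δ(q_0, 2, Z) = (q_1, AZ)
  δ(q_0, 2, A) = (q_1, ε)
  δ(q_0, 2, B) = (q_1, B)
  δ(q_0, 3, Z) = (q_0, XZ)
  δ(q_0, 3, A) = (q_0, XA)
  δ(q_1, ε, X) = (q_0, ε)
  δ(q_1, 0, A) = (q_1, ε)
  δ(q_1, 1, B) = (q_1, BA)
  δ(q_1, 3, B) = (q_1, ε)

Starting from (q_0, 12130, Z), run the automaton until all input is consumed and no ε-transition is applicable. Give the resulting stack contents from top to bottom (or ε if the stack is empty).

(q_0, 12130, Z)
  read 1, top Z: go to q_0, push BZ → (q_0, 2130, BZ)
  read 2, top B: go to q_1, push B → (q_1, 130, BZ)
  read 1, top B: go to q_1, push BA → (q_1, 30, BAZ)
  read 3, top B: go to q_1, push ε → (q_1, 0, AZ)
  read 0, top A: go to q_1, push ε → (q_1, ε, Z)
All input consumed in state q_1 with stack Z.

Z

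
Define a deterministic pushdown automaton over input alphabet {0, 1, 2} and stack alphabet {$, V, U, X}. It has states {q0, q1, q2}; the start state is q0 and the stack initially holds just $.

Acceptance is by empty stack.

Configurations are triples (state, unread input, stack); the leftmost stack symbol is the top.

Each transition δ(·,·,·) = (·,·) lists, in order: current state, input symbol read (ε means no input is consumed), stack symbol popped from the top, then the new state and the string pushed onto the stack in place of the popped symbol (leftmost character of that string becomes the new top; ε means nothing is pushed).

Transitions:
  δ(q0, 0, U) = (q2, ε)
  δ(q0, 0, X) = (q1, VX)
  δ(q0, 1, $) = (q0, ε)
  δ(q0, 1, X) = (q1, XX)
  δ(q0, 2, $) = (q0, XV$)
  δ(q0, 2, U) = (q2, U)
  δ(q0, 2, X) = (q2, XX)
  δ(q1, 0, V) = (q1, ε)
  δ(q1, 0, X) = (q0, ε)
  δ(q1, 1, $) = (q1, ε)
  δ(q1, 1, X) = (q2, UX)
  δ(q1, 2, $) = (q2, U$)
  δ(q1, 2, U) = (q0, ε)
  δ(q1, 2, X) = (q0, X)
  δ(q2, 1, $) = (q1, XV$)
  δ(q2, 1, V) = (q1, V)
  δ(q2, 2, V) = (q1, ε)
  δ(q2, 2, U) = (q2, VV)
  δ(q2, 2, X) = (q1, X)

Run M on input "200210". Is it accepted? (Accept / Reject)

(q0, 200210, $) ⊢ (q0, 00210, XV$) ⊢ (q1, 0210, VXV$) ⊢ (q1, 210, XV$) ⊢ (q0, 10, XV$) ⊢ (q1, 0, XXV$) ⊢ (q0, ε, XV$)
All input consumed; stack is XV$, not empty, and no further ε-move applies.

Reject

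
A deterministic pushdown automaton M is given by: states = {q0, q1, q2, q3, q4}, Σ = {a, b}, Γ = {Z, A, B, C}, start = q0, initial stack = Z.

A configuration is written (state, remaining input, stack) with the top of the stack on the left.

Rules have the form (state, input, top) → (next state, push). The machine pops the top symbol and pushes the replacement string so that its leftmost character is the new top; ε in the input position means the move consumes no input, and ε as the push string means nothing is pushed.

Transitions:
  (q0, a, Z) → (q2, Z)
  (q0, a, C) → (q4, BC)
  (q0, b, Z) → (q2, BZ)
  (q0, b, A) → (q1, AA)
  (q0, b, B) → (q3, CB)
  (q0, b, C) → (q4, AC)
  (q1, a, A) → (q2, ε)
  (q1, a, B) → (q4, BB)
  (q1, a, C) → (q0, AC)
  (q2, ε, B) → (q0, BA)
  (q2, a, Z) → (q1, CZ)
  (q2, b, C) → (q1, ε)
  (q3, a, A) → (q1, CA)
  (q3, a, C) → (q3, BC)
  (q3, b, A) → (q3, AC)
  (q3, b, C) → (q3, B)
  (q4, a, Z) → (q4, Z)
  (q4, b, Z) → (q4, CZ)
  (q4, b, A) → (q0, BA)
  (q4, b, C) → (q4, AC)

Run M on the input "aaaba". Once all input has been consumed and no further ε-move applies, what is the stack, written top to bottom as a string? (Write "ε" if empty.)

ACZ

(q0, aaaba, Z)
  read a, top Z: go to q2, push Z → (q2, aaba, Z)
  read a, top Z: go to q1, push CZ → (q1, aba, CZ)
  read a, top C: go to q0, push AC → (q0, ba, ACZ)
  read b, top A: go to q1, push AA → (q1, a, AACZ)
  read a, top A: go to q2, push ε → (q2, ε, ACZ)
All input consumed in state q2 with stack ACZ.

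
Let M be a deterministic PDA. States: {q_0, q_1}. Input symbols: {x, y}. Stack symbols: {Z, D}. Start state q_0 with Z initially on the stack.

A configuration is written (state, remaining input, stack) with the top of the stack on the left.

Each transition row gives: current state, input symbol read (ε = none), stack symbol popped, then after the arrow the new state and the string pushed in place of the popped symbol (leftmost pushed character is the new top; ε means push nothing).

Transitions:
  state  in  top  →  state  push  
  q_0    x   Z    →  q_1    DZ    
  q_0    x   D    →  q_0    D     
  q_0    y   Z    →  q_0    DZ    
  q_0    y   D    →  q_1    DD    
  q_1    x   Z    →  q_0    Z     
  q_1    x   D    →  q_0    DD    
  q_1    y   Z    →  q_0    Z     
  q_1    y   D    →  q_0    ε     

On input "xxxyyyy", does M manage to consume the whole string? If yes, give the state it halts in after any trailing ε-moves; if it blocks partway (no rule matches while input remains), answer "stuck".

q_0

(q_0, xxxyyyy, Z)
  read x, top Z: go to q_1, push DZ → (q_1, xxyyyy, DZ)
  read x, top D: go to q_0, push DD → (q_0, xyyyy, DDZ)
  read x, top D: go to q_0, push D → (q_0, yyyy, DDZ)
  read y, top D: go to q_1, push DD → (q_1, yyy, DDDZ)
  read y, top D: go to q_0, push ε → (q_0, yy, DDZ)
  read y, top D: go to q_1, push DD → (q_1, y, DDDZ)
  read y, top D: go to q_0, push ε → (q_0, ε, DDZ)
All input consumed; M is in state q_0.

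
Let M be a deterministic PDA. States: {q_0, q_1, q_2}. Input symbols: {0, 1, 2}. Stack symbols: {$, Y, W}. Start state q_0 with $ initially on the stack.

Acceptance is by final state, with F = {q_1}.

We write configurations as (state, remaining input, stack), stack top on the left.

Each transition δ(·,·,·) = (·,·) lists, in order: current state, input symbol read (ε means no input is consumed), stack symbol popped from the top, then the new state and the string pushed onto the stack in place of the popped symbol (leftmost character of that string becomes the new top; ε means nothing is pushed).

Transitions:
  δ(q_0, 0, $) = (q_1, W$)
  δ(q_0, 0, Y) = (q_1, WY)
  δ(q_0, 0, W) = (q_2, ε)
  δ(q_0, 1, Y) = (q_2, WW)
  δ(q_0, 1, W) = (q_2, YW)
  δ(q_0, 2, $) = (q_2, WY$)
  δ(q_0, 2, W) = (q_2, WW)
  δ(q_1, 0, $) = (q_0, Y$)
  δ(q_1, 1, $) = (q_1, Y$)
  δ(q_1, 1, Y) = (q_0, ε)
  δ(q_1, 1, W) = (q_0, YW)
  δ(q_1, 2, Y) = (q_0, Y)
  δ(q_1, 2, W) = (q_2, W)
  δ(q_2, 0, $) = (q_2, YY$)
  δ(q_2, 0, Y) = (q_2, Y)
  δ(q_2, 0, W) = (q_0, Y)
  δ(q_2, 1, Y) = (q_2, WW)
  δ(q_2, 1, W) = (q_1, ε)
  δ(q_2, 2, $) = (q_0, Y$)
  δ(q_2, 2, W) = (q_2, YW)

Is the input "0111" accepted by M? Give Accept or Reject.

Accept

(q_0, 0111, $)
  read 0, top $: go to q_1, push W$ → (q_1, 111, W$)
  read 1, top W: go to q_0, push YW → (q_0, 11, YW$)
  read 1, top Y: go to q_2, push WW → (q_2, 1, WWW$)
  read 1, top W: go to q_1, push ε → (q_1, ε, WW$)
All input consumed; state q_1 ∈ F.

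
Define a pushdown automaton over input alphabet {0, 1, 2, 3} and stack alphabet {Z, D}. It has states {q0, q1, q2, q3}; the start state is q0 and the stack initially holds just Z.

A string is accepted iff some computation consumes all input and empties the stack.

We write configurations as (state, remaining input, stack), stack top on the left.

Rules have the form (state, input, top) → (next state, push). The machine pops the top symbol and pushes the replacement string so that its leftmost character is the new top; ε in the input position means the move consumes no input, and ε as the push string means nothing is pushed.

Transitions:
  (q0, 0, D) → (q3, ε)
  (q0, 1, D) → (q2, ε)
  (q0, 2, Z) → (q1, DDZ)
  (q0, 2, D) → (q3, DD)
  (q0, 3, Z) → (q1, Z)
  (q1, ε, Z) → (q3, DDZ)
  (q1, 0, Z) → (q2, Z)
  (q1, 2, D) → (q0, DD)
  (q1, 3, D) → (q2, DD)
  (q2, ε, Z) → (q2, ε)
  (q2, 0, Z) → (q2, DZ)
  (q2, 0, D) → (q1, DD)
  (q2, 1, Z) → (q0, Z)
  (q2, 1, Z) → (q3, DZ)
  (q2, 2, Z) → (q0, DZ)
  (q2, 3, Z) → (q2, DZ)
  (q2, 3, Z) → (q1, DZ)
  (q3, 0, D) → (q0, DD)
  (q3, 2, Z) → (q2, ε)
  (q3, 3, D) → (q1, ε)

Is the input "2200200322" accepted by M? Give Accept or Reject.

No computation consumes all input and empties the stack.

Reject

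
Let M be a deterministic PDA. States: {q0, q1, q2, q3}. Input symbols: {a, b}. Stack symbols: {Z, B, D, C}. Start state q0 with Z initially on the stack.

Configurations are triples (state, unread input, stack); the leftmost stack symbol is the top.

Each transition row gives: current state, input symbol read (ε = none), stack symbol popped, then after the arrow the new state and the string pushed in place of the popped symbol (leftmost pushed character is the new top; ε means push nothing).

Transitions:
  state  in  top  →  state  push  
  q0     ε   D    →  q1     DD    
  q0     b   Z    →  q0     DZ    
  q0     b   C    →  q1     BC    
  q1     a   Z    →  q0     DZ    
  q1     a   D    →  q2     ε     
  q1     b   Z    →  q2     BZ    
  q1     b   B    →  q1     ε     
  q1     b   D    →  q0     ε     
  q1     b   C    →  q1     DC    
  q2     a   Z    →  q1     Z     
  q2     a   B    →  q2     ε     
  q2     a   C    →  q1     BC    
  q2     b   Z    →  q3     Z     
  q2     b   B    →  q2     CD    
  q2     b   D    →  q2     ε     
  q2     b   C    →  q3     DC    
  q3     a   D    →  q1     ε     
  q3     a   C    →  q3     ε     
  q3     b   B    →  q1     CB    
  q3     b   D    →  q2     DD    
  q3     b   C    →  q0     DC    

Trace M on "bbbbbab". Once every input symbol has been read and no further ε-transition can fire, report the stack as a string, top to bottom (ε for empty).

Z

(q0, bbbbbab, Z)
  read b, top Z: go to q0, push DZ → (q0, bbbbab, DZ)
  ε-move, top D: go to q1, push DD → (q1, bbbbab, DDZ)
  read b, top D: go to q0, push ε → (q0, bbbab, DZ)
  ε-move, top D: go to q1, push DD → (q1, bbbab, DDZ)
  read b, top D: go to q0, push ε → (q0, bbab, DZ)
  ε-move, top D: go to q1, push DD → (q1, bbab, DDZ)
  read b, top D: go to q0, push ε → (q0, bab, DZ)
  ε-move, top D: go to q1, push DD → (q1, bab, DDZ)
  read b, top D: go to q0, push ε → (q0, ab, DZ)
  ε-move, top D: go to q1, push DD → (q1, ab, DDZ)
  read a, top D: go to q2, push ε → (q2, b, DZ)
  read b, top D: go to q2, push ε → (q2, ε, Z)
All input consumed in state q2 with stack Z.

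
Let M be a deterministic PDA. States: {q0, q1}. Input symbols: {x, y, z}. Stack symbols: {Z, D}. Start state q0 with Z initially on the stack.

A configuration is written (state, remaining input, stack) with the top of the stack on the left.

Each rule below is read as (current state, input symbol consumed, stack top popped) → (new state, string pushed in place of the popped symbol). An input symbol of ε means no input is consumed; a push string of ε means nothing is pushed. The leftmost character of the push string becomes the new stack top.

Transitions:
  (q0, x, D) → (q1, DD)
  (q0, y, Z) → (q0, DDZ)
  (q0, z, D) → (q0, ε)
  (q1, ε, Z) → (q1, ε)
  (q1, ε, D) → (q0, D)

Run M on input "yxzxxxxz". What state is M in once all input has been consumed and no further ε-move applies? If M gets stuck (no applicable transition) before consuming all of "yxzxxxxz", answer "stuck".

(q0, yxzxxxxz, Z)
  read y, top Z: go to q0, push DDZ → (q0, xzxxxxz, DDZ)
  read x, top D: go to q1, push DD → (q1, zxxxxz, DDDZ)
  ε-move, top D: go to q0, push D → (q0, zxxxxz, DDDZ)
  read z, top D: go to q0, push ε → (q0, xxxxz, DDZ)
  read x, top D: go to q1, push DD → (q1, xxxz, DDDZ)
  ε-move, top D: go to q0, push D → (q0, xxxz, DDDZ)
  read x, top D: go to q1, push DD → (q1, xxz, DDDDZ)
  ε-move, top D: go to q0, push D → (q0, xxz, DDDDZ)
  read x, top D: go to q1, push DD → (q1, xz, DDDDDZ)
  ε-move, top D: go to q0, push D → (q0, xz, DDDDDZ)
  read x, top D: go to q1, push DD → (q1, z, DDDDDDZ)
  ε-move, top D: go to q0, push D → (q0, z, DDDDDDZ)
  read z, top D: go to q0, push ε → (q0, ε, DDDDDZ)
All input consumed; M is in state q0.

q0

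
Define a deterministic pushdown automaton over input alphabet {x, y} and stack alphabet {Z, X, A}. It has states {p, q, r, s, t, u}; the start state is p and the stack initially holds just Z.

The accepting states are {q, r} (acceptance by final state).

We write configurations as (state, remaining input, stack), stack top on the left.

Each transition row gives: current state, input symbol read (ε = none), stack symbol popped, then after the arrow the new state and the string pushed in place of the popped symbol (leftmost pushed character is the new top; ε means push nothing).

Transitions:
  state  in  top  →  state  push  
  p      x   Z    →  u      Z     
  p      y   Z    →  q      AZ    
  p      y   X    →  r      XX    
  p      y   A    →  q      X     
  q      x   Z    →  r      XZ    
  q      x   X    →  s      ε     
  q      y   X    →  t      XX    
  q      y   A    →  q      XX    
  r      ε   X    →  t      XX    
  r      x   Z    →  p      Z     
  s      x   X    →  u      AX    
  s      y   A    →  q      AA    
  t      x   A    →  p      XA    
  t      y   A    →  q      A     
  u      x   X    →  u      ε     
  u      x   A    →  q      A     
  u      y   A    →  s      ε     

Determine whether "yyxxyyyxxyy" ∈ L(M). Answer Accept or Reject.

(p, yyxxyyyxxyy, Z)
  read y, top Z: go to q, push AZ → (q, yxxyyyxxyy, AZ)
  read y, top A: go to q, push XX → (q, xxyyyxxyy, XXZ)
  read x, top X: go to s, push ε → (s, xyyyxxyy, XZ)
  read x, top X: go to u, push AX → (u, yyyxxyy, AXZ)
  read y, top A: go to s, push ε → (s, yyxxyy, XZ)
No transition applies at (s, yyxxyy, XZ); input not fully consumed.

Reject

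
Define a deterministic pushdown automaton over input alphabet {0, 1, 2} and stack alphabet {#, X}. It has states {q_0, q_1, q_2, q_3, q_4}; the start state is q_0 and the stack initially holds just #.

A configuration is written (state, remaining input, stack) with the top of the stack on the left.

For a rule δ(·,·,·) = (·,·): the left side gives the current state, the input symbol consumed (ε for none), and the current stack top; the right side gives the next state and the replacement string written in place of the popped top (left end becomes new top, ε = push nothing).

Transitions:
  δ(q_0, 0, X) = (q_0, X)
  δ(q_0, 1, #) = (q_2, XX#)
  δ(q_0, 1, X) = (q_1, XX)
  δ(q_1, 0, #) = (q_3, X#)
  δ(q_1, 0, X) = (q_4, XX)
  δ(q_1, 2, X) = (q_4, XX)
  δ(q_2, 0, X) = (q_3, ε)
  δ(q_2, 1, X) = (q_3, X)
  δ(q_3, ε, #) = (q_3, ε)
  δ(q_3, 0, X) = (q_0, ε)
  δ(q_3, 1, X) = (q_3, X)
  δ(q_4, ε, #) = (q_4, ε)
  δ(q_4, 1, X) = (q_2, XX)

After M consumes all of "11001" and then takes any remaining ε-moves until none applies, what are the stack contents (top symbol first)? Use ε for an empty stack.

(q_0, 11001, #)
  read 1, top #: go to q_2, push XX# → (q_2, 1001, XX#)
  read 1, top X: go to q_3, push X → (q_3, 001, XX#)
  read 0, top X: go to q_0, push ε → (q_0, 01, X#)
  read 0, top X: go to q_0, push X → (q_0, 1, X#)
  read 1, top X: go to q_1, push XX → (q_1, ε, XX#)
All input consumed in state q_1 with stack XX#.

XX#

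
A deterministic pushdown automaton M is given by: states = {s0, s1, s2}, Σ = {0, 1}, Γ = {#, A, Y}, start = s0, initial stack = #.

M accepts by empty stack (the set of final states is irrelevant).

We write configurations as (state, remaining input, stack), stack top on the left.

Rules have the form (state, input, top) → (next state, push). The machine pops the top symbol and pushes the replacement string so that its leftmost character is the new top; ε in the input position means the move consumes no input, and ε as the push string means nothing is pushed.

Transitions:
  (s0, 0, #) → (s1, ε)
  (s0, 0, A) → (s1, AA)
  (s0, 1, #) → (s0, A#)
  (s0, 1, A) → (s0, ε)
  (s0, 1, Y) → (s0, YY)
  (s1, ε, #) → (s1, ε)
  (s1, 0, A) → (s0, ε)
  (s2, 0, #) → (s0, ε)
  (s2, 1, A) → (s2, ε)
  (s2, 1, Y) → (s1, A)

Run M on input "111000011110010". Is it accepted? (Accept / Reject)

Accept

(s0, 111000011110010, #)
  read 1, top #: go to s0, push A# → (s0, 11000011110010, A#)
  read 1, top A: go to s0, push ε → (s0, 1000011110010, #)
  read 1, top #: go to s0, push A# → (s0, 000011110010, A#)
  read 0, top A: go to s1, push AA → (s1, 00011110010, AA#)
  read 0, top A: go to s0, push ε → (s0, 0011110010, A#)
  read 0, top A: go to s1, push AA → (s1, 011110010, AA#)
  read 0, top A: go to s0, push ε → (s0, 11110010, A#)
  read 1, top A: go to s0, push ε → (s0, 1110010, #)
  read 1, top #: go to s0, push A# → (s0, 110010, A#)
  read 1, top A: go to s0, push ε → (s0, 10010, #)
  read 1, top #: go to s0, push A# → (s0, 0010, A#)
  read 0, top A: go to s1, push AA → (s1, 010, AA#)
  read 0, top A: go to s0, push ε → (s0, 10, A#)
  read 1, top A: go to s0, push ε → (s0, 0, #)
  read 0, top #: go to s1, push ε → (s1, ε, ε)
All input consumed and the stack is empty.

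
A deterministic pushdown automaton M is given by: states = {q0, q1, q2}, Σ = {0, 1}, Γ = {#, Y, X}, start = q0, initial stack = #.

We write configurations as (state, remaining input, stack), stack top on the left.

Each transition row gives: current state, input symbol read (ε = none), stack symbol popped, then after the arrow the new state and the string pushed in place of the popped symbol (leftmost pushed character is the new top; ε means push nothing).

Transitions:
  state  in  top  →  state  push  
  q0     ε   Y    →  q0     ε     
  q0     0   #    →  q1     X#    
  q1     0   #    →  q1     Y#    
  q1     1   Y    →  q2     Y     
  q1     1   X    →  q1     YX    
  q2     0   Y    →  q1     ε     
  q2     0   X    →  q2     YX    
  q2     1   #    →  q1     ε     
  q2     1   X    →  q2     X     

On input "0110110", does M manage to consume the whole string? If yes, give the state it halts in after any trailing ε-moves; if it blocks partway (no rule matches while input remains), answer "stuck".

(q0, 0110110, #)
  read 0, top #: go to q1, push X# → (q1, 110110, X#)
  read 1, top X: go to q1, push YX → (q1, 10110, YX#)
  read 1, top Y: go to q2, push Y → (q2, 0110, YX#)
  read 0, top Y: go to q1, push ε → (q1, 110, X#)
  read 1, top X: go to q1, push YX → (q1, 10, YX#)
  read 1, top Y: go to q2, push Y → (q2, 0, YX#)
  read 0, top Y: go to q1, push ε → (q1, ε, X#)
All input consumed; M is in state q1.

q1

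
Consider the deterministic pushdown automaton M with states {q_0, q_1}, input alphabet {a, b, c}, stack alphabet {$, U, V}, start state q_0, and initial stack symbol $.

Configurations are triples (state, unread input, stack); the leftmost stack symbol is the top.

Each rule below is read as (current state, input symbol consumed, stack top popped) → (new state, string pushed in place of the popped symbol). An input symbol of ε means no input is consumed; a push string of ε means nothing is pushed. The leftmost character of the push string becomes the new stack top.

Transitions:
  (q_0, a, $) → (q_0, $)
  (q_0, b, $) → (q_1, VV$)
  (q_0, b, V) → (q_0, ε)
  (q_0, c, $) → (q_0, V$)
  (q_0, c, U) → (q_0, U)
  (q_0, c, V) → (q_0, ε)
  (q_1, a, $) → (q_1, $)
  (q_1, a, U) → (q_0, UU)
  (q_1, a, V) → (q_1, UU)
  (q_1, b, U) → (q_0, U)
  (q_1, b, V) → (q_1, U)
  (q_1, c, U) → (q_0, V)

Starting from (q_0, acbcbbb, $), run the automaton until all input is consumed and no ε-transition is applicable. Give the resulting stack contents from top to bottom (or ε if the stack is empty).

(q_0, acbcbbb, $)
  read a, top $: go to q_0, push $ → (q_0, cbcbbb, $)
  read c, top $: go to q_0, push V$ → (q_0, bcbbb, V$)
  read b, top V: go to q_0, push ε → (q_0, cbbb, $)
  read c, top $: go to q_0, push V$ → (q_0, bbb, V$)
  read b, top V: go to q_0, push ε → (q_0, bb, $)
  read b, top $: go to q_1, push VV$ → (q_1, b, VV$)
  read b, top V: go to q_1, push U → (q_1, ε, UV$)
All input consumed in state q_1 with stack UV$.

UV$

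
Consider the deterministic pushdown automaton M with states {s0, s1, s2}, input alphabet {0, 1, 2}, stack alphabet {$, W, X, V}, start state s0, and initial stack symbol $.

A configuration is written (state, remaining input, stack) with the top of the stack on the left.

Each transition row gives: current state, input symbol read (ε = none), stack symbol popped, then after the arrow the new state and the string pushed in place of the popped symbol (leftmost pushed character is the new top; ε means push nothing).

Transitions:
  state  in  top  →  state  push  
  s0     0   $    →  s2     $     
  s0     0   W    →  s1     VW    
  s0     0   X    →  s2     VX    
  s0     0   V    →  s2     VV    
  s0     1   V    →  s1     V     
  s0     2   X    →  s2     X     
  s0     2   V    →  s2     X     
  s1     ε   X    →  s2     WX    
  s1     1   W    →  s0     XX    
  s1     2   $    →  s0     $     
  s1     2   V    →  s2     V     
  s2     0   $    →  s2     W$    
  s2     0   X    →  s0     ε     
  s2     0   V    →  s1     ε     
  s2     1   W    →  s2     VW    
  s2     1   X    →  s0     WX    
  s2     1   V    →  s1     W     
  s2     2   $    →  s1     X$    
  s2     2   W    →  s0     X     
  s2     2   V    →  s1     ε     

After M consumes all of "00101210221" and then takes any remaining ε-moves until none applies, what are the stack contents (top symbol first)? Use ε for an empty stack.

(s0, 00101210221, $)
  read 0, top $: go to s2, push $ → (s2, 0101210221, $)
  read 0, top $: go to s2, push W$ → (s2, 101210221, W$)
  read 1, top W: go to s2, push VW → (s2, 01210221, VW$)
  read 0, top V: go to s1, push ε → (s1, 1210221, W$)
  read 1, top W: go to s0, push XX → (s0, 210221, XX$)
  read 2, top X: go to s2, push X → (s2, 10221, XX$)
  read 1, top X: go to s0, push WX → (s0, 0221, WXX$)
  read 0, top W: go to s1, push VW → (s1, 221, VWXX$)
  read 2, top V: go to s2, push V → (s2, 21, VWXX$)
  read 2, top V: go to s1, push ε → (s1, 1, WXX$)
  read 1, top W: go to s0, push XX → (s0, ε, XXXX$)
All input consumed in state s0 with stack XXXX$.

XXXX$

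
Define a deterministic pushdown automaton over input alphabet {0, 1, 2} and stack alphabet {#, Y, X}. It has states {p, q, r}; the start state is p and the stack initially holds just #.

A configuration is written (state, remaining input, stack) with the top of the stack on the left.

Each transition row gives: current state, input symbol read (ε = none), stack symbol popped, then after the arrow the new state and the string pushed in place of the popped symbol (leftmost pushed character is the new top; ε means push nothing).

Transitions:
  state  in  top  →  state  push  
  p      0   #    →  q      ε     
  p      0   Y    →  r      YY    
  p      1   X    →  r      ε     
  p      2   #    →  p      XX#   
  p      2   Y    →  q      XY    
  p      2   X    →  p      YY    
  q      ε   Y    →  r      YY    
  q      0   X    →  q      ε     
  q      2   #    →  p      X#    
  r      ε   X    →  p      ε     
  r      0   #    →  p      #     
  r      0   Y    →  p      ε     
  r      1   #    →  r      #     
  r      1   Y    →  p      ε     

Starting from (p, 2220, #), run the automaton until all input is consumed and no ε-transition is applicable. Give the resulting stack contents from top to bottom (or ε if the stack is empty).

YYYX#

(p, 2220, #) ⊢ (p, 220, XX#) ⊢ (p, 20, YYX#) ⊢ (q, 0, XYYX#) ⊢ (q, ε, YYX#) ⊢ (r, ε, YYYX#)
All input consumed in state r with stack YYYX#.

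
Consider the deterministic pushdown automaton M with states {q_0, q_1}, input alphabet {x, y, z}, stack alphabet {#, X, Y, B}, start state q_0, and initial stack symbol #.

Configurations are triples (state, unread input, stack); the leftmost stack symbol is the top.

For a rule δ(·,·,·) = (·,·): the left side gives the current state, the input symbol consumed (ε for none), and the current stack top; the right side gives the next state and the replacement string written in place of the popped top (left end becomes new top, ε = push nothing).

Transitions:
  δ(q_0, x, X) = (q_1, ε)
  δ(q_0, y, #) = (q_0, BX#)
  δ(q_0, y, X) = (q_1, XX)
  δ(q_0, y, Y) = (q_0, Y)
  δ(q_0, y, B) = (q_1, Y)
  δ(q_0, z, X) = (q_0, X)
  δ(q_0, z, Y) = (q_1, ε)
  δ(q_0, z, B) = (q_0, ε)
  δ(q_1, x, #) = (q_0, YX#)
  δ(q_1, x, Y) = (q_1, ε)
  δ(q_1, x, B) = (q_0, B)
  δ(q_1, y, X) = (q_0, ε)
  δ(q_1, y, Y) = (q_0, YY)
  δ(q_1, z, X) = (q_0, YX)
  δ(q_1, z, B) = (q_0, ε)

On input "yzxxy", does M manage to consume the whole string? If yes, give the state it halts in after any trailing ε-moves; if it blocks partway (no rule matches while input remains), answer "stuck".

(q_0, yzxxy, #)
  read y, top #: go to q_0, push BX# → (q_0, zxxy, BX#)
  read z, top B: go to q_0, push ε → (q_0, xxy, X#)
  read x, top X: go to q_1, push ε → (q_1, xy, #)
  read x, top #: go to q_0, push YX# → (q_0, y, YX#)
  read y, top Y: go to q_0, push Y → (q_0, ε, YX#)
All input consumed; M is in state q_0.

q_0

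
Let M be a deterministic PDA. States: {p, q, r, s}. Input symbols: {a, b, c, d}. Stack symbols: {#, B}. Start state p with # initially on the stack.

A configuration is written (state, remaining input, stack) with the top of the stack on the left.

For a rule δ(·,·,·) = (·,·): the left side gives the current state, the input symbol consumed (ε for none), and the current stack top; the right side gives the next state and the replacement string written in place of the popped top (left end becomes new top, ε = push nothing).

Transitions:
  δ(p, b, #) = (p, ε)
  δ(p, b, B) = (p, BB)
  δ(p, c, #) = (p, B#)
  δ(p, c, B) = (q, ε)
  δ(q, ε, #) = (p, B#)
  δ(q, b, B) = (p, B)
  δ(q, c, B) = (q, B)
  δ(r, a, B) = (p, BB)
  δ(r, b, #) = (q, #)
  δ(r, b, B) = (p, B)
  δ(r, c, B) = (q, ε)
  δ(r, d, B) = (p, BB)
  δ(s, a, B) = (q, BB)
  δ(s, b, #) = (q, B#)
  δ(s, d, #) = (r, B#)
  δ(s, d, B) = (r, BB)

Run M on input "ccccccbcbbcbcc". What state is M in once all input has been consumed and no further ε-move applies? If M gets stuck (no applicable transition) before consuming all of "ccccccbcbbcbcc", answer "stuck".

(p, ccccccbcbbcbcc, #)
  read c, top #: go to p, push B# → (p, cccccbcbbcbcc, B#)
  read c, top B: go to q, push ε → (q, ccccbcbbcbcc, #)
  ε-move, top #: go to p, push B# → (p, ccccbcbbcbcc, B#)
  read c, top B: go to q, push ε → (q, cccbcbbcbcc, #)
  ε-move, top #: go to p, push B# → (p, cccbcbbcbcc, B#)
  read c, top B: go to q, push ε → (q, ccbcbbcbcc, #)
  ε-move, top #: go to p, push B# → (p, ccbcbbcbcc, B#)
  read c, top B: go to q, push ε → (q, cbcbbcbcc, #)
  ε-move, top #: go to p, push B# → (p, cbcbbcbcc, B#)
  read c, top B: go to q, push ε → (q, bcbbcbcc, #)
  ε-move, top #: go to p, push B# → (p, bcbbcbcc, B#)
  read b, top B: go to p, push BB → (p, cbbcbcc, BB#)
  read c, top B: go to q, push ε → (q, bbcbcc, B#)
  read b, top B: go to p, push B → (p, bcbcc, B#)
  read b, top B: go to p, push BB → (p, cbcc, BB#)
  read c, top B: go to q, push ε → (q, bcc, B#)
  read b, top B: go to p, push B → (p, cc, B#)
  read c, top B: go to q, push ε → (q, c, #)
  ε-move, top #: go to p, push B# → (p, c, B#)
  read c, top B: go to q, push ε → (q, ε, #)
  ε-move, top #: go to p, push B# → (p, ε, B#)
All input consumed; M is in state p.

p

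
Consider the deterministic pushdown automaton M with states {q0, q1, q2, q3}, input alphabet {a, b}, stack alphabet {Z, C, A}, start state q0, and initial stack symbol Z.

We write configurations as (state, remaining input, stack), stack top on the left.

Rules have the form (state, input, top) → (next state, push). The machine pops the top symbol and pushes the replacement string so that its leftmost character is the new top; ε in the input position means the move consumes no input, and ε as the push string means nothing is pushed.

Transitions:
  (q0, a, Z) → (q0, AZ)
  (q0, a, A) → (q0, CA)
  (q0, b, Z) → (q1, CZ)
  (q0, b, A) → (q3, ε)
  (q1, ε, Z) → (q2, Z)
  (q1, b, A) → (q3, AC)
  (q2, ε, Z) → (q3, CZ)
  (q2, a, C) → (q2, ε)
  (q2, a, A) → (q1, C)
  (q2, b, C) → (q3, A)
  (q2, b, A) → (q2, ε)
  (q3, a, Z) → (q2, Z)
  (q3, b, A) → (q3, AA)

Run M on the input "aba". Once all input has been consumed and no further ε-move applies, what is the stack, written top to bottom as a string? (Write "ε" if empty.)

CZ

(q0, aba, Z)
  read a, top Z: go to q0, push AZ → (q0, ba, AZ)
  read b, top A: go to q3, push ε → (q3, a, Z)
  read a, top Z: go to q2, push Z → (q2, ε, Z)
  ε-move, top Z: go to q3, push CZ → (q3, ε, CZ)
All input consumed in state q3 with stack CZ.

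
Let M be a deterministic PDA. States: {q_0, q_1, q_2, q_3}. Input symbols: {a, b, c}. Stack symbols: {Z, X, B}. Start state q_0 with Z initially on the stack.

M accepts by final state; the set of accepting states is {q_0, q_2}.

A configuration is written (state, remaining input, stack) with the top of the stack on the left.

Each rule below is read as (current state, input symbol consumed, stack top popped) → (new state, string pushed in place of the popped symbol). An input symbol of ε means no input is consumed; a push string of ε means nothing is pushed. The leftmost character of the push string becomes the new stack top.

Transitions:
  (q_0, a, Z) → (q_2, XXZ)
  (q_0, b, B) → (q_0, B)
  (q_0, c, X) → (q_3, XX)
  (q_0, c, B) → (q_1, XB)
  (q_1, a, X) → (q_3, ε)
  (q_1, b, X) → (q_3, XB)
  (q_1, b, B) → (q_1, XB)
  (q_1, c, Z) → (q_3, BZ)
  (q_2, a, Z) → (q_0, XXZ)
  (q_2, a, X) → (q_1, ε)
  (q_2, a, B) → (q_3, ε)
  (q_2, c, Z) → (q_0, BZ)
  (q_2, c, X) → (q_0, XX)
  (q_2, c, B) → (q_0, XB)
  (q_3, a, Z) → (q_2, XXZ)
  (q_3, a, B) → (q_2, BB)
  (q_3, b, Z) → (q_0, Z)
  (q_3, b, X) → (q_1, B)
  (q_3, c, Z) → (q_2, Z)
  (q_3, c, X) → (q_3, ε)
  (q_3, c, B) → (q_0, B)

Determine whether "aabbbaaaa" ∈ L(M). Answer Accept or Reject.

(q_0, aabbbaaaa, Z) ⊢ (q_2, abbbaaaa, XXZ) ⊢ (q_1, bbbaaaa, XZ) ⊢ (q_3, bbaaaa, XBZ) ⊢ (q_1, baaaa, BBZ) ⊢ (q_1, aaaa, XBBZ) ⊢ (q_3, aaa, BBZ) ⊢ (q_2, aa, BBBZ) ⊢ (q_3, a, BBZ) ⊢ (q_2, ε, BBBZ)
All input consumed; state q_2 ∈ F.

Accept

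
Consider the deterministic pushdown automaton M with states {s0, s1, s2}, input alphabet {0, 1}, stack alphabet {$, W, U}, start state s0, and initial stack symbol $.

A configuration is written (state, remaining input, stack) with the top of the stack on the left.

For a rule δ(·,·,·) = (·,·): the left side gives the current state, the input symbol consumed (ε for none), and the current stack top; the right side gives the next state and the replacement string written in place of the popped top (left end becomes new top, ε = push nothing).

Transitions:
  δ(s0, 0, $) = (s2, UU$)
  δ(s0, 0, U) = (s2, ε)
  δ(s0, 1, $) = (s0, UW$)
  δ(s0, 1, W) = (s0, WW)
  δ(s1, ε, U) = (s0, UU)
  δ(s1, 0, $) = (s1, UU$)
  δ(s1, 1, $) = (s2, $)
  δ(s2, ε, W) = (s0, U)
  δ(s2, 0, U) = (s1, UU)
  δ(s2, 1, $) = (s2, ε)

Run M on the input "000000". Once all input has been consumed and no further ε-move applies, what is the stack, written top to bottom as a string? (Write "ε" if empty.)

(s0, 000000, $) ⊢ (s2, 00000, UU$) ⊢ (s1, 0000, UUU$) ⊢ (s0, 0000, UUUU$) ⊢ (s2, 000, UUU$) ⊢ (s1, 00, UUUU$) ⊢ (s0, 00, UUUUU$) ⊢ (s2, 0, UUUU$) ⊢ (s1, ε, UUUUU$) ⊢ (s0, ε, UUUUUU$)
All input consumed in state s0 with stack UUUUUU$.

UUUUUU$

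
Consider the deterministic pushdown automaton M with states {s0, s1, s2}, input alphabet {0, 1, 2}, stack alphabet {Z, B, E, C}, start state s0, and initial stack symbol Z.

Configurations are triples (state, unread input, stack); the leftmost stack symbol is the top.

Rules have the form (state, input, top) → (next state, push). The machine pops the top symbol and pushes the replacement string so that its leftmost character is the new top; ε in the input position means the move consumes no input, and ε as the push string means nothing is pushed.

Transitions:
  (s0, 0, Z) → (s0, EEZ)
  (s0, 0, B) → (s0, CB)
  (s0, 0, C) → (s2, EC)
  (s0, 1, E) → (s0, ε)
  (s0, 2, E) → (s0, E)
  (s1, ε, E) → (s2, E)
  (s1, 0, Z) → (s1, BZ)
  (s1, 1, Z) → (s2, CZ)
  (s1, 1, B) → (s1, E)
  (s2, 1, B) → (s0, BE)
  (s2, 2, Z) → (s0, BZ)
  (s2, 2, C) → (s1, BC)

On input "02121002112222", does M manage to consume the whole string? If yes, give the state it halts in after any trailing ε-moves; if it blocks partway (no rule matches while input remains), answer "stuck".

(s0, 02121002112222, Z)
  read 0, top Z: go to s0, push EEZ → (s0, 2121002112222, EEZ)
  read 2, top E: go to s0, push E → (s0, 121002112222, EEZ)
  read 1, top E: go to s0, push ε → (s0, 21002112222, EZ)
  read 2, top E: go to s0, push E → (s0, 1002112222, EZ)
  read 1, top E: go to s0, push ε → (s0, 002112222, Z)
  read 0, top Z: go to s0, push EEZ → (s0, 02112222, EEZ)
No transition for (s0, 0, top E); M blocks with input 02112222 remaining.

stuck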